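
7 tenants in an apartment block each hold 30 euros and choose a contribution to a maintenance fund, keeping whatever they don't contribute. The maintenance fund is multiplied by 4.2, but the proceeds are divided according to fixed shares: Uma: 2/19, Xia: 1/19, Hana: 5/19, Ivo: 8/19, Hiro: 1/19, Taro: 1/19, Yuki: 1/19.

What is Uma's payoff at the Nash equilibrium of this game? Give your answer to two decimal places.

Each unit j contributes comes back to j as 4.2 × (j's share), so j prefers to contribute only if that share exceeds 1/4.2 = 0.2381; otherwise keeping the unit dominates.
Hana and Ivo are above the threshold, contributing 30 each; the remaining 5 contribute 0. Total contributed: 60.
Uma keeps 30 and receives 4.2 × 60 × 2/19 = 26.53 from the maintenance fund, for a payoff of 56.53.

56.53 euros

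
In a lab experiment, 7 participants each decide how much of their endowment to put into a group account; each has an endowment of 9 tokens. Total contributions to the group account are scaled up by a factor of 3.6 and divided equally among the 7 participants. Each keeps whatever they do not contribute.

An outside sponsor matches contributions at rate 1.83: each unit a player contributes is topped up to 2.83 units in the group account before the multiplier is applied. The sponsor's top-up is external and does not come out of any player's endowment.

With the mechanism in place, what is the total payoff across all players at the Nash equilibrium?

With the mechanism, a contributed unit returns 3.6 × 2.83 / 7 = 1.4554 per unit of net cost to the contributor — now above 1 — so contributing fully is weakly dominant for every player.
At the Nash equilibrium everyone contributes 9. Group total payoff = 3.6 × 2.83 × 63 = 641.84.

641.84 tokens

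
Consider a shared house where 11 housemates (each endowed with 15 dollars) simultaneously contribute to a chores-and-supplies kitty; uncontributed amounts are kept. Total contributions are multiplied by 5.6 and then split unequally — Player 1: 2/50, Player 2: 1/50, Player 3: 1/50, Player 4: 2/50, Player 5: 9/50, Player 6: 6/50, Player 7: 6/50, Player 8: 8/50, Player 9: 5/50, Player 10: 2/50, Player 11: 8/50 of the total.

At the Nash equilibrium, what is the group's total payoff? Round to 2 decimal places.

Each unit j contributes comes back to j as 5.6 × (j's share), so j prefers to contribute only if that share exceeds 1/5.6 = 0.1786; otherwise keeping the unit dominates.
Player 5 alone (share 9/50) is above the threshold, contributing 15; the remaining 10 contribute 0. Total contributed: 15.
The chores-and-supplies kitty pays out 5.6 × 15 = 84.00 in total (split across the unequal shares, but the aggregate is all that matters for the group sum).
The 10 free-riders keep 15 each, adding 150. Group total = 150 + 84.00 = 234.00.

234.00 dollars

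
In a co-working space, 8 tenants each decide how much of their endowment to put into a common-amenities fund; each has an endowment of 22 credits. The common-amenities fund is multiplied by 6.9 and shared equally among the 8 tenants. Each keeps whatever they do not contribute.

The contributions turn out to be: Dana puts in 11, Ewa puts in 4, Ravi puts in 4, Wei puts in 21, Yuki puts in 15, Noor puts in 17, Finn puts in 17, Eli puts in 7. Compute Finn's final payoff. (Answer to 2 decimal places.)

87.80 credits

Total contributed: 11 + 4 + 4 + 21 + 15 + 17 + 17 + 7 = 96.
Each receives 6.9 × 96 / 8 = 82.80 from the common-amenities fund.
Finn keeps 22 − 17 = 5, so Finn's payoff is 5 + 82.80 = 87.80.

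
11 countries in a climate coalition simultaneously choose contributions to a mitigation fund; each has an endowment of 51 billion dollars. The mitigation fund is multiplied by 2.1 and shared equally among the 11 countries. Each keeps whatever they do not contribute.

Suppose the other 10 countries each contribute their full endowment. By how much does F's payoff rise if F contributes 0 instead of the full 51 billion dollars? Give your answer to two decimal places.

41.26 billion dollars

Switching from a contribution of 51 to 0 lets F keep an extra 51 billion dollars, but lowers the mitigation fund by 51, which costs F their own share of that drop: 2.1/11 × 51 = 9.74.
Net gain = 51 − 9.74 = 41.26. The private return per contributed unit (0.1909) is below 1, so free-riding is indeed the best response regardless of what the others do.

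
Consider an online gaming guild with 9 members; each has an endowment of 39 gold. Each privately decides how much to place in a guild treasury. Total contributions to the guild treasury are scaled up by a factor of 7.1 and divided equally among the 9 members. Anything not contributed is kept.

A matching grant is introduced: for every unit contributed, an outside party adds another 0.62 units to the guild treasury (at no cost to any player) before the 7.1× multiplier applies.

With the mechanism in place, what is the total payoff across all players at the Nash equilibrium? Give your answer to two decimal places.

4037.20 gold

With the mechanism, a contributed unit returns 7.1 × 1.62 / 9 = 1.2780 per unit of net cost to the contributor — now above 1 — so contributing fully is weakly dominant for every player.
So the Nash equilibrium is full contribution by all 9; the group earns 7.1 × 1.62 × 351 = 4037.20.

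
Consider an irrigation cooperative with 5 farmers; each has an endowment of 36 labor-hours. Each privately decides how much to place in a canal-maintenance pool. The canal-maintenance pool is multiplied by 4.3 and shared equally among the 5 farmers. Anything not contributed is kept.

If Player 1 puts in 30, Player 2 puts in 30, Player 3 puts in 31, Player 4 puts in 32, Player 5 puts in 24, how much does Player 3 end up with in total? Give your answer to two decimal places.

Total contributed: 30 + 30 + 31 + 32 + 24 = 147.
Each receives 4.3 × 147 / 5 = 126.42 from the canal-maintenance pool.
Player 3 keeps 36 − 31 = 5, so Player 3's payoff is 5 + 126.42 = 131.42.

131.42 labor-hours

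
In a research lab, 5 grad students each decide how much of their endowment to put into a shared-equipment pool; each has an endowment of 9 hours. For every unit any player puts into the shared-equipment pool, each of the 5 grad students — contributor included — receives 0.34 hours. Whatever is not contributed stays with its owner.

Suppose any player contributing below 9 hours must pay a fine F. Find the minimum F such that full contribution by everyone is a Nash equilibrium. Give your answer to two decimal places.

5.94 hours

Given the others contribute fully, the best deviation is to contribute 0 (any partial contribution still incurs the fine and gives up units whose private return 0.34 is below 1).
Deviating from 9 to 0 saves 9 hours but forfeits the deviator's share of the drop in the shared-equipment pool: 0.34 × 9 = 3.06.
So the deviation gain is 9 − 3.06 = 5.94, and the fine must be at least 5.94 hours to wipe it out.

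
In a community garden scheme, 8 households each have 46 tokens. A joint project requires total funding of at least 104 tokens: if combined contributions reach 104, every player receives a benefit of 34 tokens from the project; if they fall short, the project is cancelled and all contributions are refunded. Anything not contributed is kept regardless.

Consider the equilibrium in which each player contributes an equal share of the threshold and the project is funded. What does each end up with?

67 tokens

Equal share of the threshold: 104/8 = 13.
At this profile no one gains by cutting their contribution: any cut drops the total below 104, the project is cancelled, contributions are refunded, and the deviator ends with 46, which is less than 46 − 13 + 34 = 67. Contributing more than 13 just wastes the excess. So contributing exactly 13 is a best response.
Each player's payoff: 46 − 13 + 34 = 67.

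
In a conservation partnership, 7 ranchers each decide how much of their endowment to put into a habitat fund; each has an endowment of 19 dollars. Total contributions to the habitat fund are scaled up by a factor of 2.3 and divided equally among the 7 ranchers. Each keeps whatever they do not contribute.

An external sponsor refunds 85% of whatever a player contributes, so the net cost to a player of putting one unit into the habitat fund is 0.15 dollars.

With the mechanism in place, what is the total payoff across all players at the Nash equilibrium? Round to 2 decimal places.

418.95 dollars

Under the mechanism each unit contributed yields (2.3/7) / 0.15 = 2.1905 back to its contributor per unit of net cost, which exceeds 1, making full contribution the dominant choice for everyone.
At the Nash equilibrium everyone contributes 19. Group total payoff = 7 × (19 × 0.85 + 2.3 × 19) = 418.95.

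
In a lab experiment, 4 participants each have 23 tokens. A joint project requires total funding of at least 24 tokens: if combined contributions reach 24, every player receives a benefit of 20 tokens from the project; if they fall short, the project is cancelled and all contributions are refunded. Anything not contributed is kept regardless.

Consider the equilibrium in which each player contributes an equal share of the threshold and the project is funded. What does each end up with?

37 tokens

Equal share of the threshold: 24/4 = 6.
At this profile no one gains by cutting their contribution: any cut drops the total below 24, the project is cancelled, contributions are refunded, and the deviator ends with 23, which is less than 23 − 6 + 20 = 37. Contributing more than 6 just wastes the excess. So contributing exactly 6 is a best response.
Each player's payoff: 23 − 6 + 20 = 37.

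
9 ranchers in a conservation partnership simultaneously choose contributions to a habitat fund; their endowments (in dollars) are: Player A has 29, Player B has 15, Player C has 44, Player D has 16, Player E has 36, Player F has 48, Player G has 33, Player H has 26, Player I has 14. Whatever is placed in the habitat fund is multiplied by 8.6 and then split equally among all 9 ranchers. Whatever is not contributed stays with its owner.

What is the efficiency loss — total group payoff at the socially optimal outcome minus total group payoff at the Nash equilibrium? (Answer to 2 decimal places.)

1983.60 dollars

The private return per contributed unit is 8.6/9 = 0.9556 < 1 for every player regardless of endowment, so the Nash equilibrium is zero contribution and the group total is Σ E_j = 29 + 15 + 44 + 16 + 36 + 48 + 33 + 26 + 14 = 261.
Each contributed unit returns 8.600 to the group, so the social optimum is full contribution by everyone: group total = 8.600 × 261 = 2244.60.
Efficiency loss = (8.600 − 1) × 261 = 1983.60.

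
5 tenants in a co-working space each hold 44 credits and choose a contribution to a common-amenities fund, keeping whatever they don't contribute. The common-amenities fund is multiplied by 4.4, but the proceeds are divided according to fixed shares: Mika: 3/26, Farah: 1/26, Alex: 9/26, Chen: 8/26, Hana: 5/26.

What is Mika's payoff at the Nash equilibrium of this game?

88.68 credits

Player j's private return per contributed unit is 4.4 × (j's share). Contributing is weakly dominant for j when that share is at least 1/4.4 = 0.2273, and contributing 0 is dominant otherwise.
The shares above 0.2273 belong to Alex and Chen, contributing 44 each; the remaining 3 contribute 0. Total contributed: 88.
Mika keeps 44 and receives 4.4 × 88 × 3/26 = 44.68 from the common-amenities fund, for a payoff of 88.68.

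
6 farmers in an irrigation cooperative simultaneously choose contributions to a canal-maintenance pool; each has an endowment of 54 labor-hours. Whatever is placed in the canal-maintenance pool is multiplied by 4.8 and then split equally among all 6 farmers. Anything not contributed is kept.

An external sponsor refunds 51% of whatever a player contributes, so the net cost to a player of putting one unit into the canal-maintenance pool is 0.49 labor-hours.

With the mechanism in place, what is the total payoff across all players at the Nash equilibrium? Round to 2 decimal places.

1720.44 labor-hours

With the mechanism, a contributed unit returns (4.8/6) / 0.49 = 1.6327 per unit of net cost to the contributor — now above 1 — so contributing fully is weakly dominant for every player.
At the Nash equilibrium everyone contributes 54. Group total payoff = 6 × (54 × 0.51 + 4.8 × 54) = 1720.44.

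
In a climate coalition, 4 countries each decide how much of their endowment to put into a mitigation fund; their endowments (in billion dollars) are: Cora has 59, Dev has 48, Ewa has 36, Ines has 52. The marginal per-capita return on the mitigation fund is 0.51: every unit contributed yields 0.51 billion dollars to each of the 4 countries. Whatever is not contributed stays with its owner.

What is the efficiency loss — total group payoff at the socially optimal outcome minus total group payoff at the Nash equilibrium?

202.80 billion dollars

The private return per contributed unit is 0.51 < 1 for everyone, so the Nash equilibrium is zero contribution and the group total is Σ E_j = 59 + 48 + 36 + 52 = 195.
Each contributed unit returns 2.040 to the group, so the social optimum is full contribution by everyone: group total = 2.040 × 195 = 397.80.
Efficiency loss = (2.040 − 1) × 195 = 202.80.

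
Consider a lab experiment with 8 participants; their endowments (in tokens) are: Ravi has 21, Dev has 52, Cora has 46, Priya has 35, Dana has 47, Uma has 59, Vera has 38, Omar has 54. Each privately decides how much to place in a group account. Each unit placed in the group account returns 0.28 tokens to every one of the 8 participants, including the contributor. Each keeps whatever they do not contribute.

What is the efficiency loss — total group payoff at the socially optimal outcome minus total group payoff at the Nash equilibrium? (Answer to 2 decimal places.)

The private return per contributed unit is 0.28 < 1 for everyone, so the Nash equilibrium is zero contribution and the group total is Σ E_j = 21 + 52 + 46 + 35 + 47 + 59 + 38 + 54 = 352.
Each contributed unit returns 2.240 to the group, so the social optimum is full contribution by everyone: group total = 2.240 × 352 = 788.48.
Efficiency loss = (2.240 − 1) × 352 = 436.48.

436.48 tokens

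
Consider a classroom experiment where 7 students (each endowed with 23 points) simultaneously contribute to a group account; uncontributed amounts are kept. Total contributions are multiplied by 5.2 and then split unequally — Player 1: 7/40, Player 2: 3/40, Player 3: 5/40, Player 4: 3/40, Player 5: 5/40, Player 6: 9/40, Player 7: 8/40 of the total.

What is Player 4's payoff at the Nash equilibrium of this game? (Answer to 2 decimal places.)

40.94 points

Player j's private return per contributed unit is 5.2 × (j's share). Contributing is weakly dominant for j when that share is at least 1/5.2 = 0.1923, and contributing 0 is dominant otherwise.
Player 6 and Player 7 clear that bar, contributing 23 each; the remaining 5 contribute 0. Total contributed: 46.
Player 4 keeps 23 and receives 5.2 × 46 × 3/40 = 17.94 from the group account, for a payoff of 40.94.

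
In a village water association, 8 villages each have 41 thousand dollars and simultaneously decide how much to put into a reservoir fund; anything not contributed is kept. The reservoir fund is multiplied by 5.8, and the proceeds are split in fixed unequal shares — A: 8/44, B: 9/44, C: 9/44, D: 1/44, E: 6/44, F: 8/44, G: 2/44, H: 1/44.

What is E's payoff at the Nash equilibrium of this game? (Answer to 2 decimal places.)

170.71 thousand dollars

A player with share s gets back 5.8·s per unit contributed, so full contribution is dominant for anyone with s > 1/5.8 = 0.1724 and zero contribution is dominant for anyone below.
The shares above 0.1724 belong to A, B, C and F, contributing 41 each; the remaining 4 contribute 0. Total contributed: 164.
E keeps 41 and receives 5.8 × 164 × 6/44 = 129.71 from the reservoir fund, for a payoff of 170.71.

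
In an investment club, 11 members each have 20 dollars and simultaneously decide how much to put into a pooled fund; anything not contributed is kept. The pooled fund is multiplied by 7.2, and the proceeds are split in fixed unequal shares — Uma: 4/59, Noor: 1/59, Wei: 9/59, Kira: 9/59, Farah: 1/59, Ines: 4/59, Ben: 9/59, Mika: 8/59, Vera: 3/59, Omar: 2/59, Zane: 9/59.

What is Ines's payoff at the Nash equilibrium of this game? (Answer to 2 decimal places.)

59.05 dollars

For player j, contributing a unit is worthwhile iff 7.2 × (j's share) ≥ 1, i.e. iff j's share is at least 0.1389.
The shares above 0.1389 belong to Wei, Kira, Ben and Zane, contributing 20 each; the remaining 7 contribute 0. Total contributed: 80.
Ines keeps 20 and receives 7.2 × 80 × 4/59 = 39.05 from the pooled fund, for a payoff of 59.05.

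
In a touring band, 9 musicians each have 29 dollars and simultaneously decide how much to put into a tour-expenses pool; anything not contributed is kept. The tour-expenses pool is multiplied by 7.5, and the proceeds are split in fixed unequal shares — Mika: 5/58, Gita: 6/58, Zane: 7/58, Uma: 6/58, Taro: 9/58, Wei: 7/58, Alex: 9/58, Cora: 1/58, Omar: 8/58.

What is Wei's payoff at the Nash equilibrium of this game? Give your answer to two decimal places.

107.75 dollars

Player j's private return per contributed unit is 7.5 × (j's share). Contributing is weakly dominant for j when that share is at least 1/7.5 = 0.1333, and contributing 0 is dominant otherwise.
Taro, Alex and Omar are above the threshold, contributing 29 each; the remaining 6 contribute 0. Total contributed: 87.
Wei keeps 29 and receives 7.5 × 87 × 7/58 = 78.75 from the tour-expenses pool, for a payoff of 107.75.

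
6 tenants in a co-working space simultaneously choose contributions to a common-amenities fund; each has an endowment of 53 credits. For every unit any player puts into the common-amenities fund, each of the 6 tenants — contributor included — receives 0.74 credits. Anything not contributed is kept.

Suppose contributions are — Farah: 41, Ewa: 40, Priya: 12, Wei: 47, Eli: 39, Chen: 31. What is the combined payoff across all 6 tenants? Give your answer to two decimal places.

1040.40 credits

Total contributed: 41 + 40 + 12 + 47 + 39 + 31 = 210; total kept: 6 × 53 − 210 = 108.
The common-amenities fund pays out 0.74 × 6 × 210 = 932.40 in aggregate.
Group total = 108 + 932.40 = 1040.40.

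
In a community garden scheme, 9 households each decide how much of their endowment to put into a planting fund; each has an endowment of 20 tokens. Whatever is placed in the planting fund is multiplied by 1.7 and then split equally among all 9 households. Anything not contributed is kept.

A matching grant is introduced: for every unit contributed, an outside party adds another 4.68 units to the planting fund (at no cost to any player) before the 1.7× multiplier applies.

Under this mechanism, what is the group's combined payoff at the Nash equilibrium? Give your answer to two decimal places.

Under the mechanism each unit contributed yields 1.7 × 5.68 / 9 = 1.0729 back to its contributor per unit of net cost, which exceeds 1, making full contribution the dominant choice for everyone.
At the Nash equilibrium everyone contributes 20. Group total payoff = 1.7 × 5.68 × 180 = 1738.08.

1738.08 tokens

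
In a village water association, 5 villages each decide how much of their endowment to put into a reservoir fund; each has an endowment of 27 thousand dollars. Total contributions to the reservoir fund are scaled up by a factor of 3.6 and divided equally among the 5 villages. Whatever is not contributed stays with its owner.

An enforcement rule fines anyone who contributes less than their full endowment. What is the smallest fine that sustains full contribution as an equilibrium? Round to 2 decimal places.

Given the others contribute fully, the best deviation is to contribute 0 (any partial contribution still incurs the fine and gives up units whose private return 0.7200 is below 1).
Deviating from 27 to 0 saves 27 thousand dollars but forfeits the deviator's share of the drop in the reservoir fund: 3.6/5 × 27 = 19.44.
So the deviation gain is 27 − 19.44 = 7.56, and the fine must be at least 7.56 thousand dollars to wipe it out.

7.56 thousand dollars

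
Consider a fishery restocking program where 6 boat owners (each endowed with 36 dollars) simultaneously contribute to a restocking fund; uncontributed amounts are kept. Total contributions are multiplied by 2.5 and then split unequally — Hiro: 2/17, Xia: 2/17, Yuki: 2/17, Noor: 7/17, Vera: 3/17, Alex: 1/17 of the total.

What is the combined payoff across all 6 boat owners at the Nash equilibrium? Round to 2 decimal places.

A player with share s gets back 2.5·s per unit contributed, so full contribution is dominant for anyone with s > 1/2.5 = 0.4000 and zero contribution is dominant for anyone below.
The only share above 0.4000 is Noor's 7/17, contributing 36; the remaining 5 contribute 0. Total contributed: 36.
The restocking fund pays out 2.5 × 36 = 90.00 in total (split across the unequal shares, but the aggregate is all that matters for the group sum).
The 5 free-riders keep 36 each, adding 180. Group total = 180 + 90.00 = 270.00.

270.00 dollars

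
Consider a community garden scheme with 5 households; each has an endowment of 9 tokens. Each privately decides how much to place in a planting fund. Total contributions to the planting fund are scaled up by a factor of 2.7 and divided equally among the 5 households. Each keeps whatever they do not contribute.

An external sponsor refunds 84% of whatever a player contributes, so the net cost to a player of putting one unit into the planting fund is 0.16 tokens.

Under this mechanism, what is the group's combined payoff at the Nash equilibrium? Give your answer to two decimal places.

159.30 tokens

With the mechanism, a contributed unit returns (2.7/5) / 0.16 = 3.3750 per unit of net cost to the contributor — now above 1 — so contributing fully is weakly dominant for every player.
At the Nash equilibrium everyone contributes 9. Group total payoff = 5 × (9 × 0.84 + 2.7 × 9) = 159.30.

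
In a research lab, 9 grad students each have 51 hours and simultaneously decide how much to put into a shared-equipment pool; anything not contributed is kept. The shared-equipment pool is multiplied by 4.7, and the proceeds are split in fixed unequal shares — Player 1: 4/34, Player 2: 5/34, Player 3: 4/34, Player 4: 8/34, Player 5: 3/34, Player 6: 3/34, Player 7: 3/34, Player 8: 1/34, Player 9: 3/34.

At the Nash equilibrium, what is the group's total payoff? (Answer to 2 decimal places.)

For player j, contributing a unit is worthwhile iff 4.7 × (j's share) ≥ 1, i.e. iff j's share is at least 0.2128.
Player 4 alone (share 8/34) is above the threshold, contributing 51; the remaining 8 contribute 0. Total contributed: 51.
The shared-equipment pool pays out 4.7 × 51 = 239.70 in total (split across the unequal shares, but the aggregate is all that matters for the group sum).
The 8 free-riders keep 51 each, adding 408. Group total = 408 + 239.70 = 647.70.

647.70 hours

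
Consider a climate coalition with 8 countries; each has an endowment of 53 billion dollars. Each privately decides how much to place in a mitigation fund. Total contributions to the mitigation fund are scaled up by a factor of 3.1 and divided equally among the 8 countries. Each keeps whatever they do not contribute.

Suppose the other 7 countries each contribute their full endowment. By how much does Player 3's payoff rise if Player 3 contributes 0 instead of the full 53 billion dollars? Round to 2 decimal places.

32.46 billion dollars

Switching from a contribution of 53 to 0 lets Player 3 keep an extra 53 billion dollars, but lowers the mitigation fund by 53, which costs Player 3 their own share of that drop: 3.1/8 × 53 = 20.54.
Net gain = 53 − 20.54 = 32.46. The private return per contributed unit (0.3875) is below 1, so free-riding is indeed the best response regardless of what the others do.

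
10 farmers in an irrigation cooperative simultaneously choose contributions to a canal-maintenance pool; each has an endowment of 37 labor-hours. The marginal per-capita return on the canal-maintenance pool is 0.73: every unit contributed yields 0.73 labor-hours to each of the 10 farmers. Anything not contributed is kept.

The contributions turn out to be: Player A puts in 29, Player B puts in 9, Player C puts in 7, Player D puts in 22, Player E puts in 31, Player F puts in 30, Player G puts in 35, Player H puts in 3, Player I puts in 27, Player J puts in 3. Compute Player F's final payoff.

Total contributed: 29 + 9 + 7 + 22 + 31 + 30 + 35 + 3 + 27 + 3 = 196.
Each receives 0.73 × 196 = 143.08 from the canal-maintenance pool.
Player F keeps 37 − 30 = 7, so Player F's payoff is 7 + 143.08 = 150.08.

150.08 labor-hours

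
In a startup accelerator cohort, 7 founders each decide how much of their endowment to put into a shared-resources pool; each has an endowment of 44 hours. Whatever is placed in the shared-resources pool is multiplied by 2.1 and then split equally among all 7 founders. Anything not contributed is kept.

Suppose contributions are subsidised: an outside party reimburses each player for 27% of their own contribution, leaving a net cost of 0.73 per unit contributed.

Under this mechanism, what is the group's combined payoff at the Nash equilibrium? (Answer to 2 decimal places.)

The effective private return is (2.1/7) / 0.73 = 0.4110, which is still under 1, so the mechanism doesn't change anyone's dominant strategy: zero contribution.
Everyone keeps their endowment and the group total is 7 × 44 = 308.

308.00 hours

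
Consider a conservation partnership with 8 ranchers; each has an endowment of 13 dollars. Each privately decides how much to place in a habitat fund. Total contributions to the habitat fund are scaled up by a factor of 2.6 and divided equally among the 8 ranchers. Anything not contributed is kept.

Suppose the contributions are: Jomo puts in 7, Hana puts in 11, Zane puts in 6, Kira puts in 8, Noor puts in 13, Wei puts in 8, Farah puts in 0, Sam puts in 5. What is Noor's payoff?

Total contributed: 7 + 11 + 6 + 8 + 13 + 8 + 0 + 5 = 58.
Each receives 2.6 × 58 / 8 = 18.85 from the habitat fund.
Noor keeps 13 − 13 = 0, so Noor's payoff is 0 + 18.85 = 18.85.

18.85 dollars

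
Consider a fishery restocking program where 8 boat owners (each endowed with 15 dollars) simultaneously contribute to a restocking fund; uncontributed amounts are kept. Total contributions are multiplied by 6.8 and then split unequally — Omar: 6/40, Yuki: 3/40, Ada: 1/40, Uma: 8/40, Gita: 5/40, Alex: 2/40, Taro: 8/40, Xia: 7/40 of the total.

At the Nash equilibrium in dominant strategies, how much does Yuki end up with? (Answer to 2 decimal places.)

45.60 dollars

Player j's private return per contributed unit is 6.8 × (j's share). Contributing is weakly dominant for j when that share is at least 1/6.8 = 0.1471, and contributing 0 is dominant otherwise.
Omar, Uma, Taro and Xia are above the threshold, contributing 15 each; the remaining 4 contribute 0. Total contributed: 60.
Yuki keeps 15 and receives 6.8 × 60 × 3/40 = 30.60 from the restocking fund, for a payoff of 45.60.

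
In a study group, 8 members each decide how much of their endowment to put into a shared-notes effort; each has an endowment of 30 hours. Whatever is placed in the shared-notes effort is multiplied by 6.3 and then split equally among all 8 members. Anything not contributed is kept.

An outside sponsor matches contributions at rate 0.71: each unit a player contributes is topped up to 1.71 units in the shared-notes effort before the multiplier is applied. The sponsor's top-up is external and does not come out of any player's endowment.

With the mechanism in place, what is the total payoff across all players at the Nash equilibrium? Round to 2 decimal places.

With the mechanism, a contributed unit returns 6.3 × 1.71 / 8 = 1.3466 per unit of net cost to the contributor — now above 1 — so contributing fully is weakly dominant for every player.
So the Nash equilibrium is full contribution by all 8; the group earns 6.3 × 1.71 × 240 = 2585.52.

2585.52 hours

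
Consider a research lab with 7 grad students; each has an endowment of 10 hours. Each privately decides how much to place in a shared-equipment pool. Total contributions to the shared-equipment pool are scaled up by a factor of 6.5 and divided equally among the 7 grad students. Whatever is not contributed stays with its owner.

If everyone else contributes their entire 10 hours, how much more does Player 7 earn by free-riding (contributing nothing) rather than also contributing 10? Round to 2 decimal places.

0.71 hours

Switching from a contribution of 10 to 0 lets Player 7 keep an extra 10 hours, but lowers the shared-equipment pool by 10, which costs Player 7 their own share of that drop: 6.5/7 × 10 = 9.29.
Net gain = 10 − 9.29 = 0.71. The private return per contributed unit (0.9286) is below 1, so free-riding is indeed the best response regardless of what the others do.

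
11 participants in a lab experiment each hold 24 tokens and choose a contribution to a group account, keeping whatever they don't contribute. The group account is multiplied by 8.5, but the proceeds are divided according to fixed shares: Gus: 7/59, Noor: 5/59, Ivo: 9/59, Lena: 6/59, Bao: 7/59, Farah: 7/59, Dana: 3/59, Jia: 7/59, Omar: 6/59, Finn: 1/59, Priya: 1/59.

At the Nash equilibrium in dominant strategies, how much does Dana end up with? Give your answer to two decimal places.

75.86 tokens

For player j, contributing a unit is worthwhile iff 8.5 × (j's share) ≥ 1, i.e. iff j's share is at least 0.1176.
Gus, Ivo, Bao, Farah and Jia clear that bar, contributing 24 each; the remaining 6 contribute 0. Total contributed: 120.
Dana keeps 24 and receives 8.5 × 120 × 3/59 = 51.86 from the group account, for a payoff of 75.86.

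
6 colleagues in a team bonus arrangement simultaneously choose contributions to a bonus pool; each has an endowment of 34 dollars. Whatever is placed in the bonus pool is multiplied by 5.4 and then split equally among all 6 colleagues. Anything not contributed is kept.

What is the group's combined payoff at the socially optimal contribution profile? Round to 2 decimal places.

Each contributed unit returns 5.400 to the group as a whole (0.9000 to each of 6 players), which exceeds 1, so the social optimum is full contribution: group total = 5.400 × 204 = 1101.60.

1101.60 dollars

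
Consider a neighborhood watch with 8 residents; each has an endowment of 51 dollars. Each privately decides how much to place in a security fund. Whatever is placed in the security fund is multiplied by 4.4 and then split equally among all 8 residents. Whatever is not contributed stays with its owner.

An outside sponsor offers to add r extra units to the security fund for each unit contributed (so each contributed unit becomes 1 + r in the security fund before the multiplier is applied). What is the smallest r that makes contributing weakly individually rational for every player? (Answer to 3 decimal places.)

0.818

With matching at rate r, one contributed unit becomes (1 + r) in the security fund and returns 4.4 × (1 + r) / 8 to the contributor.
Setting this equal to 1: 1 + r = 8/4.4 = 1.8182.
So the minimum matching rate is r = 1.8182 − 1 = 0.818.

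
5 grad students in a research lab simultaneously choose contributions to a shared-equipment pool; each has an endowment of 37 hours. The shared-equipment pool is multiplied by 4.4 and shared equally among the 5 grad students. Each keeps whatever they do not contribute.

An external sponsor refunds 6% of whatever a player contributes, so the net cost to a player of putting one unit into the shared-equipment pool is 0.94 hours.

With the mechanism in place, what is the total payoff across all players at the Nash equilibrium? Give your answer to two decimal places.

Even with the mechanism, each unit contributed returns only (4.4/5) / 0.94 = 0.9362 per unit of net cost, so contributing nothing is still dominant.
At the Nash equilibrium no one contributes; group total payoff = 5 × 37 = 185.

185.00 hours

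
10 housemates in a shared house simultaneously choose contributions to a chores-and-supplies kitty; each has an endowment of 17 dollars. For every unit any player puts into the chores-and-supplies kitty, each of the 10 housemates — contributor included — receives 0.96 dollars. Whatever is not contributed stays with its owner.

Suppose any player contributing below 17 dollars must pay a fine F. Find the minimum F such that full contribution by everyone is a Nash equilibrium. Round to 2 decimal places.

Given the others contribute fully, the best deviation is to contribute 0 (any partial contribution still incurs the fine and gives up units whose private return 0.96 is below 1).
Deviating from 17 to 0 saves 17 dollars but forfeits the deviator's share of the drop in the chores-and-supplies kitty: 0.96 × 17 = 16.32.
So the deviation gain is 17 − 16.32 = 0.68, and the fine must be at least 0.68 dollars to wipe it out.

0.68 dollars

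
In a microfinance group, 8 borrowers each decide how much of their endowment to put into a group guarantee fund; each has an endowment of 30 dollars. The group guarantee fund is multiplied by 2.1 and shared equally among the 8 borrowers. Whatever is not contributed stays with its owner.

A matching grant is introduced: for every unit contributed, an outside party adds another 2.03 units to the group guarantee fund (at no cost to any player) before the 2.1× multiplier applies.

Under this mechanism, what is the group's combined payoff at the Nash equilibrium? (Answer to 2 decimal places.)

With the mechanism, a contributed unit returns 2.1 × 3.03 / 8 = 0.7954 per unit of net cost — still below 1 — so contributing 0 remains dominant for every player.
At the Nash equilibrium no one contributes; group total payoff = 8 × 30 = 240.

240.00 dollars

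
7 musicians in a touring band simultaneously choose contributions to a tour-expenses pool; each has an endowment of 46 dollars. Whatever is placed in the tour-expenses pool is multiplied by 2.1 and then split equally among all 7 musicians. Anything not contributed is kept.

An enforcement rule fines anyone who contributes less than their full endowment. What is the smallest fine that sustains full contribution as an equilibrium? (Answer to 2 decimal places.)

32.20 dollars

Given the others contribute fully, the best deviation is to contribute 0 (any partial contribution still incurs the fine and gives up units whose private return 0.3000 is below 1).
Deviating from 46 to 0 saves 46 dollars but forfeits the deviator's share of the drop in the tour-expenses pool: 2.1/7 × 46 = 13.80.
So the deviation gain is 46 − 13.80 = 32.20, and the fine must be at least 32.20 dollars to wipe it out.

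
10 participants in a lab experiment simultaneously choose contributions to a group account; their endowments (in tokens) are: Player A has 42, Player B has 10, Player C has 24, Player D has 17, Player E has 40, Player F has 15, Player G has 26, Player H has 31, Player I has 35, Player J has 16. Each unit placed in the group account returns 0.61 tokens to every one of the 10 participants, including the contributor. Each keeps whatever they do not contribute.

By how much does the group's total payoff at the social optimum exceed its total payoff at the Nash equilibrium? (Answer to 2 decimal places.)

The private return per contributed unit is 0.61 < 1 for everyone, so the Nash equilibrium is zero contribution and the group total is Σ E_j = 42 + 10 + 24 + 17 + 40 + 15 + 26 + 31 + 35 + 16 = 256.
Each contributed unit returns 6.100 to the group, so the social optimum is full contribution by everyone: group total = 6.100 × 256 = 1561.60.
Efficiency loss = (6.100 − 1) × 256 = 1305.60.

1305.60 tokens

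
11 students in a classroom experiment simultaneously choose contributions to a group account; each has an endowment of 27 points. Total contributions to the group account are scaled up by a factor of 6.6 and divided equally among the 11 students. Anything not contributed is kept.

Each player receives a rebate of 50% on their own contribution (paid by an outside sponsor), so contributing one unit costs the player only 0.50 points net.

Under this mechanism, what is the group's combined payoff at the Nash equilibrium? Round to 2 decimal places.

Under the mechanism each unit contributed yields (6.6/11) / 0.50 = 1.2000 back to its contributor per unit of net cost, which exceeds 1, making full contribution the dominant choice for everyone.
At the Nash equilibrium everyone contributes 27. Group total payoff = 11 × (27 × 0.50 + 6.6 × 27) = 2108.70.

2108.70 points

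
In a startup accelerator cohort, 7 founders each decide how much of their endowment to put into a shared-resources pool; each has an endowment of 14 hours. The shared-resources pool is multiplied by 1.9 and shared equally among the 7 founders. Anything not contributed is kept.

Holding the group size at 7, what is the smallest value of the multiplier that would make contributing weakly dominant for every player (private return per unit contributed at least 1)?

7

A contributed unit returns (multiplier)/7 to its contributor.
This reaches 1 exactly when the multiplier is 7.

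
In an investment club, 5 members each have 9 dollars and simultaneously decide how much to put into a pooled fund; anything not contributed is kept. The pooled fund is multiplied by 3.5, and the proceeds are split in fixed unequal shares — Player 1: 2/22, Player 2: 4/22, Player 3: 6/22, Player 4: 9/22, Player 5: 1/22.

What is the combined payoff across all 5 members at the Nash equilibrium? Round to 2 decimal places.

Each unit j contributes comes back to j as 3.5 × (j's share), so j prefers to contribute only if that share exceeds 1/3.5 = 0.2857; otherwise keeping the unit dominates.
The only share above 0.2857 is Player 4's 9/22, contributing 9; the remaining 4 contribute 0. Total contributed: 9.
The pooled fund pays out 3.5 × 9 = 31.50 in total (split across the unequal shares, but the aggregate is all that matters for the group sum).
The 4 free-riders keep 9 each, adding 36. Group total = 36 + 31.50 = 67.50.

67.50 dollars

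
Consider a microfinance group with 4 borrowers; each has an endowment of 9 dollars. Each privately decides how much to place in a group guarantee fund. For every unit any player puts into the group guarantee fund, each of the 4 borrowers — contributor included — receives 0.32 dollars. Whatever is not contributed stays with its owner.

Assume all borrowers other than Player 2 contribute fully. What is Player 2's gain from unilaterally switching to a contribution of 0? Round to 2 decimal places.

Switching from a contribution of 9 to 0 lets Player 2 keep an extra 9 dollars, but lowers the group guarantee fund by 9, which costs Player 2 their own share of that drop: 0.32 × 9 = 2.88.
Net gain = 9 − 2.88 = 6.12. The private return per contributed unit (0.32) is below 1, so free-riding is indeed the best response regardless of what the others do.

6.12 dollars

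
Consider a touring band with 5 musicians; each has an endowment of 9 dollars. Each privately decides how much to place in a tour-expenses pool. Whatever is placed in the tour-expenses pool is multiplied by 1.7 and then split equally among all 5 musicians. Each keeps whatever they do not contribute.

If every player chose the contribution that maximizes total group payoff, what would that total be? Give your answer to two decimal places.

Each contributed unit returns 1.700 to the group as a whole (0.3400 to each of 5 players), which exceeds 1, so the social optimum is full contribution: group total = 1.700 × 45 = 76.50.

76.50 dollars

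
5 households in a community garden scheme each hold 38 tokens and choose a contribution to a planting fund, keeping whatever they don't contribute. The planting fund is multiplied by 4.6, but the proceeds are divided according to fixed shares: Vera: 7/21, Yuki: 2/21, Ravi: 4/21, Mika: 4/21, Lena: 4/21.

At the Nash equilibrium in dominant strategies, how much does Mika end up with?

Each unit j contributes comes back to j as 4.6 × (j's share), so j prefers to contribute only if that share exceeds 1/4.6 = 0.2174; otherwise keeping the unit dominates.
The only share above 0.2174 is Vera's 7/21, contributing 38; the remaining 4 contribute 0. Total contributed: 38.
Mika keeps 38 and receives 4.6 × 38 × 4/21 = 33.30 from the planting fund, for a payoff of 71.30.

71.30 tokens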